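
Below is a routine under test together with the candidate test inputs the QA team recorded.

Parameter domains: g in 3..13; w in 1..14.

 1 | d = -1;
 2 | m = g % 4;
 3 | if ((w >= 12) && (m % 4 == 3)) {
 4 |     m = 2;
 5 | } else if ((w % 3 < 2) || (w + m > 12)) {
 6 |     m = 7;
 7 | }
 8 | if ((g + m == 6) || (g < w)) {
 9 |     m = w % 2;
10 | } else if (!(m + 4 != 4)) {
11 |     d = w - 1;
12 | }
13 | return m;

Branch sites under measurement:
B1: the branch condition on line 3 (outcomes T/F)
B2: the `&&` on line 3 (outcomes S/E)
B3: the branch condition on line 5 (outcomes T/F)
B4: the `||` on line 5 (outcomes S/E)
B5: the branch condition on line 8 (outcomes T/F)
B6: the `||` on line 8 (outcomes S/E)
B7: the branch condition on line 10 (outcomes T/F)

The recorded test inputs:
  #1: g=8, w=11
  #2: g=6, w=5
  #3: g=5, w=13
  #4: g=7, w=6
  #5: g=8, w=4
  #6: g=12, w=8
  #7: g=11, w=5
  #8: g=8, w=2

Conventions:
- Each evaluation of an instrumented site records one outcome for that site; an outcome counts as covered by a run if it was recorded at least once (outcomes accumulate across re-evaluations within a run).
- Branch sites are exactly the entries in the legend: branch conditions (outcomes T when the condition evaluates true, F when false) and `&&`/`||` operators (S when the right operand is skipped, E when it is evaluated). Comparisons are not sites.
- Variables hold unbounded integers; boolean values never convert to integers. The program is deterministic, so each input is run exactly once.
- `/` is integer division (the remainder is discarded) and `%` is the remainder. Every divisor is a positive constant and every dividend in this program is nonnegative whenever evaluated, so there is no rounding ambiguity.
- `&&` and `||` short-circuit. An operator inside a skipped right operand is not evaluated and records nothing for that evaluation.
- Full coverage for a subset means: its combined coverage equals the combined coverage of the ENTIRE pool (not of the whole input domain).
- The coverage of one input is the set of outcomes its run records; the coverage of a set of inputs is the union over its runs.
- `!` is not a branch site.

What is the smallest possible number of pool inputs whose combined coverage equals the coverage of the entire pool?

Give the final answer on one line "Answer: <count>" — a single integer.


input #1 (g=8, w=11): covers B1=F, B2=S, B3=F, B4=E, B5=T, B6=E
input #2 (g=6, w=5): covers B1=F, B2=S, B3=F, B4=E, B5=F, B6=E, B7=F
input #3 (g=5, w=13): covers B1=F, B2=E, B3=T, B4=S, B5=T, B6=E
input #4 (g=7, w=6): covers B1=F, B2=S, B3=T, B4=S, B5=F, B6=E, B7=F
input #5 (g=8, w=4): covers B1=F, B2=S, B3=T, B4=S, B5=F, B6=E, B7=F
input #6 (g=12, w=8): covers B1=F, B2=S, B3=F, B4=E, B5=F, B6=E, B7=T
input #7 (g=11, w=5): covers B1=F, B2=S, B3=F, B4=E, B5=F, B6=E, B7=F
input #8 (g=8, w=2): covers B1=F, B2=S, B3=F, B4=E, B5=F, B6=E, B7=T
union over all inputs: B1=F, B2=S, B2=E, B3=T, B3=F, B4=S, B4=E, B5=T, B5=F, B6=E, B7=T, B7=F (12 outcomes)
checked all size-1 subsets: none covers 12 outcomes (max 7/12)
checked all size-2 subsets: none covers 12 outcomes (max 11/12)
the canonical winner is {2, 3, 6}: size 3, full 12-outcome coverage, earliest index list among size-3 covers
Answer: 3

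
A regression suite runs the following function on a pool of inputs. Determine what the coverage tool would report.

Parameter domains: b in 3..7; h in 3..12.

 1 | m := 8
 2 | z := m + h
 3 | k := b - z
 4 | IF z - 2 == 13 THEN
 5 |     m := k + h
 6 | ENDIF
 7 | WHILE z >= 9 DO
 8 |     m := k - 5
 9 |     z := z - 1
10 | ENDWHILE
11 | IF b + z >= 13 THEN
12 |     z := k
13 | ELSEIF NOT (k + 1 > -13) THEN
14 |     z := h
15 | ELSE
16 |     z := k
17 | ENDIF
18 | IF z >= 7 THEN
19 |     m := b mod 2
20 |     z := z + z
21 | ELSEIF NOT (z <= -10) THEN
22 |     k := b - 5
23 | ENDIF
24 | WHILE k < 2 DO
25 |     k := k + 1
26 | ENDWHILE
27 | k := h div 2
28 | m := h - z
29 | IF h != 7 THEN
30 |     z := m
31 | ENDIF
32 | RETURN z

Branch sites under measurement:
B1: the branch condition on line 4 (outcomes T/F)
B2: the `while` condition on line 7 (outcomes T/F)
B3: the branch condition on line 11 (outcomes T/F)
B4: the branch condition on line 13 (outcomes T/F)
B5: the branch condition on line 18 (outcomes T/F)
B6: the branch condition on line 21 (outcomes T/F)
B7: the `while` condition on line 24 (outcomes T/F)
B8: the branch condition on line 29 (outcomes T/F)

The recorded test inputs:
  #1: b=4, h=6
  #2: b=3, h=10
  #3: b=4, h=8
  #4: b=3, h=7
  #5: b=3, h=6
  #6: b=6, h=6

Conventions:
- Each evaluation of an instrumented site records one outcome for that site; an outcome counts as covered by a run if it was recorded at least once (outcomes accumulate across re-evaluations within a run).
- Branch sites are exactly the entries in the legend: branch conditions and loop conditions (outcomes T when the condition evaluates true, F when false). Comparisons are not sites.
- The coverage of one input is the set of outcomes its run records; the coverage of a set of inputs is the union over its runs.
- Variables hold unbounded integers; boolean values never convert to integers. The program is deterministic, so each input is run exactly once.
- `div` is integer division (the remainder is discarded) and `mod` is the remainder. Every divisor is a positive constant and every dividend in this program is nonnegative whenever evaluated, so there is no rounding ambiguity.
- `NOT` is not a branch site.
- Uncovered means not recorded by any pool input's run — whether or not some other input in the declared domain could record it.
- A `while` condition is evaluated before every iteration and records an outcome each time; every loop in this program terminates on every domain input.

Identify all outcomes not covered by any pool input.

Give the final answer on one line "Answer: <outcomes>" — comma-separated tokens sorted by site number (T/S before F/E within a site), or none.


test 1 (b=4, h=6) fires B1->F, B2->T, B2->T, B2->T, B2->T, B2->T, B2->T, B2->F, B3->F, B4->F, B5->F, B6->F, B7->T, B7->T, ...; hits B1=F, B2=T, B2=F, B3=F, B4=F, B5=F, B6=F, B7=T, B7=F, B8=T
test 2 (b=3, h=10) fires B1->F, B2->T, B2->T, B2->T, B2->T, B2->T, B2->T, B2->T, B2->T, B2->T, B2->T, B2->F, B3->F, B4->T, ...; hits B1=F, B2=T, B2=F, B3=F, B4=T, B5=T, B7=T, B7=F, B8=T
test 3 (b=4, h=8) fires B1->F, B2->T, B2->T, B2->T, B2->T, B2->T, B2->T, B2->T, B2->T, B2->F, B3->F, B4->F, B5->F, B6->F, ...; hits B1=F, B2=T, B2=F, B3=F, B4=F, B5=F, B6=F, B7=T, B7=F, B8=T
test 4 (b=3, h=7) fires B1->T, B2->T, B2->T, B2->T, B2->T, B2->T, B2->T, B2->T, B2->F, B3->F, B4->F, B5->F, B6->F, B7->T, ...; hits B1=T, B2=T, B2=F, B3=F, B4=F, B5=F, B6=F, B7=T, B7=F, B8=F
test 5 (b=3, h=6) fires B1->F, B2->T, B2->T, B2->T, B2->T, B2->T, B2->T, B2->F, B3->F, B4->F, B5->F, B6->F, B7->T, B7->T, ...; hits B1=F, B2=T, B2=F, B3=F, B4=F, B5=F, B6=F, B7=T, B7=F, B8=T
test 6 (b=6, h=6) fires B1->F, B2->T, B2->T, B2->T, B2->T, B2->T, B2->T, B2->F, B3->T, B5->F, B6->T, B7->T, B7->F, B8->T; hits B1=F, B2=T, B2=F, B3=T, B5=F, B6=T, B7=T, B7=F, B8=T
union over the pool: B1=T, B1=F, B2=T, B2=F, B3=T, B3=F, B4=T, B4=F, B5=T, B5=F, B6=T, B6=F, B7=T, B7=F, B8=T, B8=F
uncovered (0 of 16): none
Answer: none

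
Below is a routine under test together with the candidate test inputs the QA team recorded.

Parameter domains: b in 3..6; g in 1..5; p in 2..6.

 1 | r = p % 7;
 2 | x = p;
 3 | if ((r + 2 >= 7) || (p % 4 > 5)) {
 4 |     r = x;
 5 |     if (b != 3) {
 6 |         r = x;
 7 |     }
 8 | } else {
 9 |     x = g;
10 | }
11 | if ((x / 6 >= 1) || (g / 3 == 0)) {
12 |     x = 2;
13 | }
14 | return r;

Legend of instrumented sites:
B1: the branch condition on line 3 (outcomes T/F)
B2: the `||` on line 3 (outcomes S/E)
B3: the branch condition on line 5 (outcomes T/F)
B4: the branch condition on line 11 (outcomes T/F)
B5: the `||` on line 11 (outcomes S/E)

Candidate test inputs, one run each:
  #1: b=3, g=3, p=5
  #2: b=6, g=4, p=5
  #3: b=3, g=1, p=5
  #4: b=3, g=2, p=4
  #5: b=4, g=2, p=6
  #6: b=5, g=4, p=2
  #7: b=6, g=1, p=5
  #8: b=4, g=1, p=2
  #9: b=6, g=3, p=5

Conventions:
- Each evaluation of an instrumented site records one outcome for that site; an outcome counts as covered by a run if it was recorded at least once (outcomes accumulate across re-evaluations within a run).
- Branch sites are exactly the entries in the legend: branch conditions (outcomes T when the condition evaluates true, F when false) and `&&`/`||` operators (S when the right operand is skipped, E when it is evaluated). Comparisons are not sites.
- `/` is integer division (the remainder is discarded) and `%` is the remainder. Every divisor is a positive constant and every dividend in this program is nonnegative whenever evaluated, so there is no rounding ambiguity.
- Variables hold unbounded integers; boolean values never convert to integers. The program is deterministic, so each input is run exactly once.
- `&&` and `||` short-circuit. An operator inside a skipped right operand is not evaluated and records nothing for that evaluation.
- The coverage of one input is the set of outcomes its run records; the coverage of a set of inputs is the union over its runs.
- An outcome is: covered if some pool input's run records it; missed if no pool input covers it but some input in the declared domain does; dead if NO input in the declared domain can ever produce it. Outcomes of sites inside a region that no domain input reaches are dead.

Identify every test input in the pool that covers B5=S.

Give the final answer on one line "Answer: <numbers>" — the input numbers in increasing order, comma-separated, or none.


input #1 (b=3, g=3, p=5): does not record B5=S
input #2 (b=6, g=4, p=5): does not record B5=S
input #3 (b=3, g=1, p=5): does not record B5=S
input #4 (b=3, g=2, p=4): does not record B5=S
input #5 (b=4, g=2, p=6): records B5=S
input #6 (b=5, g=4, p=2): does not record B5=S
input #7 (b=6, g=1, p=5): does not record B5=S
input #8 (b=4, g=1, p=2): does not record B5=S
input #9 (b=6, g=3, p=5): does not record B5=S
Answer: 5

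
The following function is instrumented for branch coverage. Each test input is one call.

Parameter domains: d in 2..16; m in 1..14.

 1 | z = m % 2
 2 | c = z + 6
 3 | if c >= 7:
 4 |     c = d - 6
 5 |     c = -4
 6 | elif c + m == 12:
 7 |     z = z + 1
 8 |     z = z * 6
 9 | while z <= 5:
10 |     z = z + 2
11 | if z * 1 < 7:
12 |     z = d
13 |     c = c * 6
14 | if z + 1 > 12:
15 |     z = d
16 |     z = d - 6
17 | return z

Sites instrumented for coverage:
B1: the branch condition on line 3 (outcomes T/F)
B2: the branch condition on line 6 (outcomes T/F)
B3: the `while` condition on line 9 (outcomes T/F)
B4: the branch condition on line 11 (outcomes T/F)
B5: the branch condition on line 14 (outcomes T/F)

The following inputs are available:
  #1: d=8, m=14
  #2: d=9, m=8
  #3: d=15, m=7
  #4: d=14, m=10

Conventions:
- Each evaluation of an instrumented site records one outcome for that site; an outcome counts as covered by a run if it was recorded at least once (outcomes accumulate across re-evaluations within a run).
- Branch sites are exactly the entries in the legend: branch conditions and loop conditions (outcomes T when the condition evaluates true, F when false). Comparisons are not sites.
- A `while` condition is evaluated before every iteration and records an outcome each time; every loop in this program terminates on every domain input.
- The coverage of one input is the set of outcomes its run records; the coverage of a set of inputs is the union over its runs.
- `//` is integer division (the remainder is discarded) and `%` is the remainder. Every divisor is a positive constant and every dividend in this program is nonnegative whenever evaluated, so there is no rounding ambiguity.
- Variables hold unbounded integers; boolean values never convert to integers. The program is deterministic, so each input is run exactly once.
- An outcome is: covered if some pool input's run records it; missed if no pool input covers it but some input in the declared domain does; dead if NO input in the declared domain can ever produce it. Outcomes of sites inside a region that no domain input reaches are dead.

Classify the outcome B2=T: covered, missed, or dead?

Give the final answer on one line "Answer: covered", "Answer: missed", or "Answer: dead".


no pool input records B2=T
but domain input (d=2, m=6) does record it -> reachable, so missed
Answer: missed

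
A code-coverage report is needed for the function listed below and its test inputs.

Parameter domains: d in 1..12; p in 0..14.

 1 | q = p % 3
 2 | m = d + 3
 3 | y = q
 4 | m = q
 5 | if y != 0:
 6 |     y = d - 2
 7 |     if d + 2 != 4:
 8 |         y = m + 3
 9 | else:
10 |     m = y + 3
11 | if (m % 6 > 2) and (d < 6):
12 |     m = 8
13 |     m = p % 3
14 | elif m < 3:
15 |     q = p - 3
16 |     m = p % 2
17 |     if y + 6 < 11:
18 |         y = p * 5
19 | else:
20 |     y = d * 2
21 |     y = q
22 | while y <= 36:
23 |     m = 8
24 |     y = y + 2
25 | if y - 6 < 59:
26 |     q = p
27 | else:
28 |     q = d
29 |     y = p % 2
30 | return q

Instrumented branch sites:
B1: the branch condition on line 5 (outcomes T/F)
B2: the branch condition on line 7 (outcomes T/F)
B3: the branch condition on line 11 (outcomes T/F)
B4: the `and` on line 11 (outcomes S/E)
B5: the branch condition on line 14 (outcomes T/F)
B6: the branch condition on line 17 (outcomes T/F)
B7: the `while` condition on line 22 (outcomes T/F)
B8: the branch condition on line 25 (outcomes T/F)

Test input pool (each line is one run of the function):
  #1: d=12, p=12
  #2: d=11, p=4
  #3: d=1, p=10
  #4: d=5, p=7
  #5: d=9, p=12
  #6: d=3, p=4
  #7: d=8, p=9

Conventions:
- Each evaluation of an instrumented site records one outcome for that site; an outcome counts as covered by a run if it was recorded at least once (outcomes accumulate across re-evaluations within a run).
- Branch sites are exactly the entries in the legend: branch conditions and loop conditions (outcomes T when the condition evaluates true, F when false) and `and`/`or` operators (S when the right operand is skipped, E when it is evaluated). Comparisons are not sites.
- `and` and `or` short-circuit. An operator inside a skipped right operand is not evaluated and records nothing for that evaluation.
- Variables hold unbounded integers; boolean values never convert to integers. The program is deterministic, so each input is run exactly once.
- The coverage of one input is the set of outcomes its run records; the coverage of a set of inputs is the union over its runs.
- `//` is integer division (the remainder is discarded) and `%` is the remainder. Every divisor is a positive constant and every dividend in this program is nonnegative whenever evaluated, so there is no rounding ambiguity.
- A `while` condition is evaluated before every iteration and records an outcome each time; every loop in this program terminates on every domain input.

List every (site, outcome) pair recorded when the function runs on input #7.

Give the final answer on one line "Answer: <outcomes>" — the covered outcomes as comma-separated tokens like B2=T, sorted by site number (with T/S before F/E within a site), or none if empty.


Tracing the run of input #7 (d=8, p=9):
  B1->F, B4->E, B3->F, B5->F, B7->T, B7->T, B7->T, B7->T, B7->T, B7->T
  B7->T, B7->T, B7->T, B7->T, B7->T, B7->T, B7->T, B7->T, B7->T, B7->T
  B7->T, B7->T, B7->T, B7->F, B8->T
as a set, this run covers: B1=F, B3=F, B4=E, B5=F, B7=T, B7=F, B8=T
Answer: B1=F, B3=F, B4=E, B5=F, B7=T, B7=F, B8=T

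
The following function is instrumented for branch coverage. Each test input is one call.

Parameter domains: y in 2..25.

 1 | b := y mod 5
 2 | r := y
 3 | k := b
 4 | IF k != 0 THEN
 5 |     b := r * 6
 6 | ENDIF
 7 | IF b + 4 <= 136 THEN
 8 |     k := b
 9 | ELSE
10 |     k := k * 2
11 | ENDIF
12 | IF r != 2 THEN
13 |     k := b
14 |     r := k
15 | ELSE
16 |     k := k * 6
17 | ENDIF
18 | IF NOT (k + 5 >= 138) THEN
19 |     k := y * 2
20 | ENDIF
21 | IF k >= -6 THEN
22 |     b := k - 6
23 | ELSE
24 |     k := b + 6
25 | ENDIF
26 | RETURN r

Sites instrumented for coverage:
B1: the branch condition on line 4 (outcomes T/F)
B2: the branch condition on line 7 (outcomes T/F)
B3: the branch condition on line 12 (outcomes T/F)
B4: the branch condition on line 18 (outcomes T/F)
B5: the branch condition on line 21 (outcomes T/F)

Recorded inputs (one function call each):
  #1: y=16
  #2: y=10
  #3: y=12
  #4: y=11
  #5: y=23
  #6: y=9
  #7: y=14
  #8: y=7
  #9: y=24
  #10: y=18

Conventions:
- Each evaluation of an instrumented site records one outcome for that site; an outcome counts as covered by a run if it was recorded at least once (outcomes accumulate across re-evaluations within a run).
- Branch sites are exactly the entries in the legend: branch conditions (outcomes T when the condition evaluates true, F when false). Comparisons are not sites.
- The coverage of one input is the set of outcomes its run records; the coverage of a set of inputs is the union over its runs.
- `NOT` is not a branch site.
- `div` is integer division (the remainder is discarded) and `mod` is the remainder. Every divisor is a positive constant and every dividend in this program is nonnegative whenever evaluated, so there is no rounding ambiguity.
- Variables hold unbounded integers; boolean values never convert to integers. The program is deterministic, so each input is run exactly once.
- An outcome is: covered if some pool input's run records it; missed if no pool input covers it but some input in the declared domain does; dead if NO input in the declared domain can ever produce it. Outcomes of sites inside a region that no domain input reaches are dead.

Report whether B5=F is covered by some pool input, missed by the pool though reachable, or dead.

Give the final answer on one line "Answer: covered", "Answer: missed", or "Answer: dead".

no pool input records B5=F
checking all 24 inputs in the declared domain: B5=F is never recorded -> dead

Answer: dead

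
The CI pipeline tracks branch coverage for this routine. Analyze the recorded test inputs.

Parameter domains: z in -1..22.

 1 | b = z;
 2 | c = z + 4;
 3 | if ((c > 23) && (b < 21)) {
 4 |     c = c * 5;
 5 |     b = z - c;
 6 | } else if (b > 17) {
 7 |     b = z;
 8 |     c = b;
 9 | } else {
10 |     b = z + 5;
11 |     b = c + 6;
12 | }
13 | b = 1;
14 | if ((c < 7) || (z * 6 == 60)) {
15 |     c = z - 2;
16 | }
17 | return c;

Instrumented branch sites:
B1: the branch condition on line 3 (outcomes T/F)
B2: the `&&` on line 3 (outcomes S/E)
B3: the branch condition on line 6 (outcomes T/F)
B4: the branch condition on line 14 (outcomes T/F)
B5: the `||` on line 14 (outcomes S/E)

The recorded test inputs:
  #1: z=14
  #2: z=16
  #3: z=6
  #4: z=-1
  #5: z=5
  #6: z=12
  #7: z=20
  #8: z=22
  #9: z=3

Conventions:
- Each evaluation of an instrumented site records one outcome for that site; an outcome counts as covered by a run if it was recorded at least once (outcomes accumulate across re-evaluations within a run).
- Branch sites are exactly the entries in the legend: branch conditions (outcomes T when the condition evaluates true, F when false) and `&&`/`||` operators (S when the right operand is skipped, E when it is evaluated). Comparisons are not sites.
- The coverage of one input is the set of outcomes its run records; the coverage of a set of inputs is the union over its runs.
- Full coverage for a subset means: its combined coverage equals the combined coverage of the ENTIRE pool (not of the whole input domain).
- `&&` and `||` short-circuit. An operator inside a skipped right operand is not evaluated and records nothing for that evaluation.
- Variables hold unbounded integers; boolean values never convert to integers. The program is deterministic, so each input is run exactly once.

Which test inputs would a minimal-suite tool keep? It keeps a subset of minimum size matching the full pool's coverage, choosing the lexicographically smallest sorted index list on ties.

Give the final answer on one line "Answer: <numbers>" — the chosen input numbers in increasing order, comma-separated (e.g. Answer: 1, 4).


test 1 (z=14) fires B2->S, B1->F, B3->F, B5->E, B4->F; hits B1=F, B2=S, B3=F, B4=F, B5=E
test 2 (z=16) fires B2->S, B1->F, B3->F, B5->E, B4->F; hits B1=F, B2=S, B3=F, B4=F, B5=E
test 3 (z=6) fires B2->S, B1->F, B3->F, B5->E, B4->F; hits B1=F, B2=S, B3=F, B4=F, B5=E
test 4 (z=-1) fires B2->S, B1->F, B3->F, B5->S, B4->T; hits B1=F, B2=S, B3=F, B4=T, B5=S
test 5 (z=5) fires B2->S, B1->F, B3->F, B5->E, B4->F; hits B1=F, B2=S, B3=F, B4=F, B5=E
test 6 (z=12) fires B2->S, B1->F, B3->F, B5->E, B4->F; hits B1=F, B2=S, B3=F, B4=F, B5=E
test 7 (z=20) fires B2->E, B1->T, B5->E, B4->F; hits B1=T, B2=E, B4=F, B5=E
test 8 (z=22) fires B2->E, B1->F, B3->T, B5->E, B4->F; hits B1=F, B2=E, B3=T, B4=F, B5=E
test 9 (z=3) fires B2->S, B1->F, B3->F, B5->E, B4->F; hits B1=F, B2=S, B3=F, B4=F, B5=E
union over all inputs: B1=T, B1=F, B2=S, B2=E, B3=T, B3=F, B4=T, B4=F, B5=S, B5=E (10 outcomes)
checked all size-1 subsets: none covers 10 outcomes (max 5/10)
checked all size-2 subsets: none covers 10 outcomes (max 9/10)
size 3: inputs {4, 7, 8} cover all 10 outcomes, and no lexicographically smaller subset of this size does
Answer: 4, 7, 8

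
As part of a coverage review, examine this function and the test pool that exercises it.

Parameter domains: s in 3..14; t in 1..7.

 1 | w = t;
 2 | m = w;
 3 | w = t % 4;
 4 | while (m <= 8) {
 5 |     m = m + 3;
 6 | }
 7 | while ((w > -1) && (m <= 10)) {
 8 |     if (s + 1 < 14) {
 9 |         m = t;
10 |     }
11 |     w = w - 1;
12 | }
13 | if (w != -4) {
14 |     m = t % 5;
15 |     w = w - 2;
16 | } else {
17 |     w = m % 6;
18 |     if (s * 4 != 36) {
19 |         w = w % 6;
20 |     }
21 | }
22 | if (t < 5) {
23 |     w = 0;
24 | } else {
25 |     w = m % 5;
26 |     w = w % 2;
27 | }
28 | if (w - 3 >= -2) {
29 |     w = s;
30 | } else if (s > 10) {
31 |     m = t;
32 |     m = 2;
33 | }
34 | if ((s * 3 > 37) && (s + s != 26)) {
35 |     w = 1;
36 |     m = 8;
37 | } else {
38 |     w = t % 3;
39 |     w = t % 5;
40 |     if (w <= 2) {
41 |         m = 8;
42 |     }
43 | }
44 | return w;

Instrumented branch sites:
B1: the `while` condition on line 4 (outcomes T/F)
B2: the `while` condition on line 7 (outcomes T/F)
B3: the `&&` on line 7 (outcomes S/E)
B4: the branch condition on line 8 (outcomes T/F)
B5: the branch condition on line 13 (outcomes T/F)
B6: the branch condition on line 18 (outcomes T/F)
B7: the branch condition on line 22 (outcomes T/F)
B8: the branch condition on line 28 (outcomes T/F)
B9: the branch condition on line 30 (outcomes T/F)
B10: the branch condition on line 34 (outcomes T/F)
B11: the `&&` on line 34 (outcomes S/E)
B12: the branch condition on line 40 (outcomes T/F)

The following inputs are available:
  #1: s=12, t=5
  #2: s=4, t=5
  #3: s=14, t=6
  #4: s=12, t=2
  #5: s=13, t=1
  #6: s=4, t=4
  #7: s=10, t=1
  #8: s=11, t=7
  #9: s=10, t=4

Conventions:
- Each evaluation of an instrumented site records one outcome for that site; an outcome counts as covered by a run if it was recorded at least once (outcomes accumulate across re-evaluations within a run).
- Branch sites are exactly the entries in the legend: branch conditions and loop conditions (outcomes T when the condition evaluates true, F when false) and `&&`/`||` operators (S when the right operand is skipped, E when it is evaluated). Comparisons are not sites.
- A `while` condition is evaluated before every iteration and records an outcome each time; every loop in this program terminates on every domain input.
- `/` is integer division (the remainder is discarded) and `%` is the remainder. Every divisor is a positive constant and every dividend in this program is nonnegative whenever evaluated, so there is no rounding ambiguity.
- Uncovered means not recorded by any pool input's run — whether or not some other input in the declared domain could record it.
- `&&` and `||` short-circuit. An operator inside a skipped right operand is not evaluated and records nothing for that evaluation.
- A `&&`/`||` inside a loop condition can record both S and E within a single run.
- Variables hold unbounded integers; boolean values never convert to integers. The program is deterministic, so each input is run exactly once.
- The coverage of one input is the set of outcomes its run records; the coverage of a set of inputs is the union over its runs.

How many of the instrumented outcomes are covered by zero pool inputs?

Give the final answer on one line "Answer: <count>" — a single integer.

#1 (s=12, t=5) -> covered: B1=T, B1=F, B2=F, B3=E, B5=T, B7=F, B8=F, B9=T, B10=F, B11=S, B12=T
#2 (s=4, t=5) -> covered: B1=T, B1=F, B2=F, B3=E, B5=T, B7=F, B8=F, B9=F, B10=F, B11=S, B12=T
#3 (s=14, t=6) -> covered: B1=T, B1=F, B2=T, B2=F, B3=S, B3=E, B4=F, B5=T, B7=F, B8=T, B10=T, B11=E
#4 (s=12, t=2) -> covered: B1=T, B1=F, B2=F, B3=E, B5=T, B7=T, B8=F, B9=T, B10=F, B11=S, B12=T
#5 (s=13, t=1) -> covered: B1=T, B1=F, B2=T, B2=F, B3=S, B3=E, B4=F, B5=T, B7=T, B8=F, B9=T, B10=F, B11=E, B12=T
#6 (s=4, t=4) -> covered: B1=T, B1=F, B2=T, B2=F, B3=S, B3=E, B4=T, B5=T, B7=T, B8=F, B9=F, B10=F, B11=S, B12=F
#7 (s=10, t=1) -> covered: B1=T, B1=F, B2=T, B2=F, B3=S, B3=E, B4=T, B5=T, B7=T, B8=F, B9=F, B10=F, B11=S, B12=T
#8 (s=11, t=7) -> covered: B1=T, B1=F, B2=T, B2=F, B3=S, B3=E, B4=T, B5=T, B7=F, B8=F, B9=T, B10=F, B11=S, B12=T
#9 (s=10, t=4) -> covered: B1=T, B1=F, B2=T, B2=F, B3=S, B3=E, B4=T, B5=T, B7=T, B8=F, B9=F, B10=F, B11=S, B12=F
union over the pool: B1=T, B1=F, B2=T, B2=F, B3=S, B3=E, B4=T, B4=F, B5=T, B7=T, B7=F, B8=T, B8=F, B9=T, B9=F, B10=T, B10=F, B11=S, B11=E, B12=T, B12=F
uncovered (3 of 24): B5=F, B6=T, B6=F

Answer: 3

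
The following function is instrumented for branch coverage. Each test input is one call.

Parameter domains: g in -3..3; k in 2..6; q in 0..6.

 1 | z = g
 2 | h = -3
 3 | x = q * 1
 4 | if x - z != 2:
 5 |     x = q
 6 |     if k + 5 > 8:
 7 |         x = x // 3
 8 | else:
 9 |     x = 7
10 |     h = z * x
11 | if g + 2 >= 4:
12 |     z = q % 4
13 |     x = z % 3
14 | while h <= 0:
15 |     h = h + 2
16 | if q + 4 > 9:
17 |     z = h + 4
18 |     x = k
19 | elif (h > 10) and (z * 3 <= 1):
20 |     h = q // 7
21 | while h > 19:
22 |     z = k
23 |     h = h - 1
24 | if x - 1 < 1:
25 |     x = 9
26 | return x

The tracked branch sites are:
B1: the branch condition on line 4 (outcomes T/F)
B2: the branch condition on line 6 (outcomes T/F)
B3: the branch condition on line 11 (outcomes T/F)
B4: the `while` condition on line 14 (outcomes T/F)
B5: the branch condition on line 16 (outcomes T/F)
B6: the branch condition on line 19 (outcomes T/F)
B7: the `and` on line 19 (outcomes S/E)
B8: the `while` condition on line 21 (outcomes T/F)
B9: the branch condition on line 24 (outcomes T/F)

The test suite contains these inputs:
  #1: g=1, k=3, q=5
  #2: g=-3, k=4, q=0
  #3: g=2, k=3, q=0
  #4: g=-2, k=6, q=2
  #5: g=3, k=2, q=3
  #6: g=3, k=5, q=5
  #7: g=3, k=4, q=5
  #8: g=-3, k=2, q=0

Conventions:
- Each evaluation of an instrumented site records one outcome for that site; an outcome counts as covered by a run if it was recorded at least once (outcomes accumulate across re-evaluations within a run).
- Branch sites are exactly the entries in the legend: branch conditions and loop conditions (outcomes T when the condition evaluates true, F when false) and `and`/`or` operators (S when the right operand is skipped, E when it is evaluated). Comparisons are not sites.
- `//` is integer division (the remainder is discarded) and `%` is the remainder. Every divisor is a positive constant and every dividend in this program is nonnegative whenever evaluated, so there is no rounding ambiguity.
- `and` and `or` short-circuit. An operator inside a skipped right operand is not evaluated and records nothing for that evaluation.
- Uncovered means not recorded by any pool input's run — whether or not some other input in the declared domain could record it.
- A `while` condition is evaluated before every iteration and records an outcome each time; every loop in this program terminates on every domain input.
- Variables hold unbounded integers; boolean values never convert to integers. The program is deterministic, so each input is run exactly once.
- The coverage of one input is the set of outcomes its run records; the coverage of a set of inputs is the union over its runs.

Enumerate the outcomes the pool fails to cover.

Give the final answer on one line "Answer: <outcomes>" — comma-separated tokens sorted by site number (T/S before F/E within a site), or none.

input #1, g=1, k=3, q=5: outcomes B1=T, B2=F, B3=F, B4=T, B4=F, B5=F, B6=F, B7=S, B8=F, B9=F
input #2, g=-3, k=4, q=0: outcomes B1=T, B2=T, B3=F, B4=T, B4=F, B5=F, B6=F, B7=S, B8=F, B9=T
input #3, g=2, k=3, q=0: outcomes B1=T, B2=F, B3=T, B4=T, B4=F, B5=F, B6=F, B7=S, B8=F, B9=T
input #4, g=-2, k=6, q=2: outcomes B1=T, B2=T, B3=F, B4=T, B4=F, B5=F, B6=F, B7=S, B8=F, B9=T
input #5, g=3, k=2, q=3: outcomes B1=T, B2=F, B3=T, B4=T, B4=F, B5=F, B6=F, B7=S, B8=F, B9=T
input #6, g=3, k=5, q=5: outcomes B1=F, B3=T, B4=F, B5=F, B6=F, B7=E, B8=T, B8=F, B9=T
input #7, g=3, k=4, q=5: outcomes B1=F, B3=T, B4=F, B5=F, B6=F, B7=E, B8=T, B8=F, B9=T
input #8, g=-3, k=2, q=0: outcomes B1=T, B2=F, B3=F, B4=T, B4=F, B5=F, B6=F, B7=S, B8=F, B9=T
union over the pool: B1=T, B1=F, B2=T, B2=F, B3=T, B3=F, B4=T, B4=F, B5=F, B6=F, B7=S, B7=E, B8=T, B8=F, B9=T, B9=F
uncovered (2 of 18): B5=T, B6=T

Answer: B5=T, B6=T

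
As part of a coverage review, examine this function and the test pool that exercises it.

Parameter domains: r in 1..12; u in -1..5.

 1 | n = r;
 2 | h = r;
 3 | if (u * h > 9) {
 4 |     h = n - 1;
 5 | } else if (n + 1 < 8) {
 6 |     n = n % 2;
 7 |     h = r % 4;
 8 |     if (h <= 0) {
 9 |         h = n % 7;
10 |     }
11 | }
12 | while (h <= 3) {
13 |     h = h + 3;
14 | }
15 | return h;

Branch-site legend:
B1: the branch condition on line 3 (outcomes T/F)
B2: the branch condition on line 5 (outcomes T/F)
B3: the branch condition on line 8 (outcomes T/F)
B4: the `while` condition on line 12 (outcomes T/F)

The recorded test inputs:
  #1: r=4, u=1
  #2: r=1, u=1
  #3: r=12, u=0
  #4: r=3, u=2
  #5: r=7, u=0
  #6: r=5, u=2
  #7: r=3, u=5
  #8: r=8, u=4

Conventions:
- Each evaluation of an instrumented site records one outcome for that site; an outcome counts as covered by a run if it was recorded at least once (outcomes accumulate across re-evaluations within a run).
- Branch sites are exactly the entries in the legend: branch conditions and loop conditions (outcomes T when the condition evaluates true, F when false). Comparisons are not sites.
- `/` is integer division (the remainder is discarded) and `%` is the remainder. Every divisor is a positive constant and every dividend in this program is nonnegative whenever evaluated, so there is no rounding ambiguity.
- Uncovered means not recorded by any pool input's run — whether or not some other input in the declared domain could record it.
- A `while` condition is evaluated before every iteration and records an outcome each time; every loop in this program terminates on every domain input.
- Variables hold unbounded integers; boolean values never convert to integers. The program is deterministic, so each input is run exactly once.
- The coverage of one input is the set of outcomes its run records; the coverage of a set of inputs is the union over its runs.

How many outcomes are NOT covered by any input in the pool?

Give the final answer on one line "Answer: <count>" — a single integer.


input #1, r=4, u=1: outcomes B1=F, B2=T, B3=T, B4=T, B4=F
input #2, r=1, u=1: outcomes B1=F, B2=T, B3=F, B4=T, B4=F
input #3, r=12, u=0: outcomes B1=F, B2=F, B4=F
input #4, r=3, u=2: outcomes B1=F, B2=T, B3=F, B4=T, B4=F
input #5, r=7, u=0: outcomes B1=F, B2=F, B4=F
input #6, r=5, u=2: outcomes B1=T, B4=F
input #7, r=3, u=5: outcomes B1=T, B4=T, B4=F
input #8, r=8, u=4: outcomes B1=T, B4=F
union over the pool: B1=T, B1=F, B2=T, B2=F, B3=T, B3=F, B4=T, B4=F
uncovered (0 of 8): none
Answer: 0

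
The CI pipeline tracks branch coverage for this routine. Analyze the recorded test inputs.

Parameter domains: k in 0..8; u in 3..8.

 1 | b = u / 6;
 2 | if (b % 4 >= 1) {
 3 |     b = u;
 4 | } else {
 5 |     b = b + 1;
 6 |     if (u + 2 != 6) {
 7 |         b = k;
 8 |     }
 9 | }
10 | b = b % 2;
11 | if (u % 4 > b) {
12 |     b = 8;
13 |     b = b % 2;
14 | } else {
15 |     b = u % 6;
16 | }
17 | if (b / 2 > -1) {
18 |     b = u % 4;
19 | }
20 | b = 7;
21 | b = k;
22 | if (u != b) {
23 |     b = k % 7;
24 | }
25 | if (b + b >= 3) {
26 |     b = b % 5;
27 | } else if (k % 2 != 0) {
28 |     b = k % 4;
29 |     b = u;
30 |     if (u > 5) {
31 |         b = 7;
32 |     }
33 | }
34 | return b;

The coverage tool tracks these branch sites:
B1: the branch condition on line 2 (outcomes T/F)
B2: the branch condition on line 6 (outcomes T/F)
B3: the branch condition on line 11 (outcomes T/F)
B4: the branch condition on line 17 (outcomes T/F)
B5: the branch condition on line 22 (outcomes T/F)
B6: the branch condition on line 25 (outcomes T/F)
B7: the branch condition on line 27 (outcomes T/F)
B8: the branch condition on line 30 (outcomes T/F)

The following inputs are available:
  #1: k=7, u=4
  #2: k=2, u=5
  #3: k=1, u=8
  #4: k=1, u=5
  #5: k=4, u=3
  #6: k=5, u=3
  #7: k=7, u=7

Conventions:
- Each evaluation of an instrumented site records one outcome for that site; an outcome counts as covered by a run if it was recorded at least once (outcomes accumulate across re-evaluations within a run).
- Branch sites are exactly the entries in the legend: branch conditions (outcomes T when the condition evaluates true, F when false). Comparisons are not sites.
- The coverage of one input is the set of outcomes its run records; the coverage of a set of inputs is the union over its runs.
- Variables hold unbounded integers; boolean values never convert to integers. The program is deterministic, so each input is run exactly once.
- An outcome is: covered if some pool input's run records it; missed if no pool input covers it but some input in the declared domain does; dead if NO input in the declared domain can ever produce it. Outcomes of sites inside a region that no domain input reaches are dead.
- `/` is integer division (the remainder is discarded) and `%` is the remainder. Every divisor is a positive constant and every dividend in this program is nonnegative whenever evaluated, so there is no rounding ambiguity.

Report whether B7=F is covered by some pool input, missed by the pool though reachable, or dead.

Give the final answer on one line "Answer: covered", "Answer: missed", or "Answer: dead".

no pool input records B7=F
but domain input (k=0, u=3) does record it -> reachable, so missed

Answer: missed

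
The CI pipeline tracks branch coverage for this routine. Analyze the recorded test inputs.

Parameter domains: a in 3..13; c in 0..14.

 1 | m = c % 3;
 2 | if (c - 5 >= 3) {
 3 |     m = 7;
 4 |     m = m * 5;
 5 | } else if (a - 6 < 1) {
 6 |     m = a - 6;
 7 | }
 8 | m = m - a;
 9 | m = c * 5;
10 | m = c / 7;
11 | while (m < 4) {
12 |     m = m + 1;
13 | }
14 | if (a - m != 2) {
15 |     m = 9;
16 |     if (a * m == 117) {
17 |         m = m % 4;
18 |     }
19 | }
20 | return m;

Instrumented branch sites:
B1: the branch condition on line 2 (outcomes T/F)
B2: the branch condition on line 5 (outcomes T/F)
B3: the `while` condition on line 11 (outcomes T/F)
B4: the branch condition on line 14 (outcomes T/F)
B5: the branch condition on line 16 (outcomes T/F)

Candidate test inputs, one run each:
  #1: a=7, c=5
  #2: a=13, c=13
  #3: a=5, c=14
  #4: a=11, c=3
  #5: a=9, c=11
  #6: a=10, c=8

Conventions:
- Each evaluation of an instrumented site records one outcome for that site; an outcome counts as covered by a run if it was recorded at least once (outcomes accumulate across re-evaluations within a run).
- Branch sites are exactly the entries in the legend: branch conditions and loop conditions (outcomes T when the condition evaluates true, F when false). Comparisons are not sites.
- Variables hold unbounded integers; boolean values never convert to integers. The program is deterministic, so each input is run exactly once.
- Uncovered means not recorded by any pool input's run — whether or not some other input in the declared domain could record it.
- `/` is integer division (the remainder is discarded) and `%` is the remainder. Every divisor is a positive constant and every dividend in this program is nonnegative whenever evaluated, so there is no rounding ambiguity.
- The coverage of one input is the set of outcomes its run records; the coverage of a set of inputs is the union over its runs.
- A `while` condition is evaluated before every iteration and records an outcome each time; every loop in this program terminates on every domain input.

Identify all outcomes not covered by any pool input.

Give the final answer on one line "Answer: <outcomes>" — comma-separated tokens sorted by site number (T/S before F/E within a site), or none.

input #1 (a=7, c=5): events B1->F, B2->F, B3->T, B3->T, B3->T, B3->T, B3->F, B4->T, B5->F; covers B1=F, B2=F, B3=T, B3=F, B4=T, B5=F
input #2 (a=13, c=13): events B1->T, B3->T, B3->T, B3->T, B3->F, B4->T, B5->T; covers B1=T, B3=T, B3=F, B4=T, B5=T
input #3 (a=5, c=14): events B1->T, B3->T, B3->T, B3->F, B4->T, B5->F; covers B1=T, B3=T, B3=F, B4=T, B5=F
input #4 (a=11, c=3): events B1->F, B2->F, B3->T, B3->T, B3->T, B3->T, B3->F, B4->T, B5->F; covers B1=F, B2=F, B3=T, B3=F, B4=T, B5=F
input #5 (a=9, c=11): events B1->T, B3->T, B3->T, B3->T, B3->F, B4->T, B5->F; covers B1=T, B3=T, B3=F, B4=T, B5=F
input #6 (a=10, c=8): events B1->T, B3->T, B3->T, B3->T, B3->F, B4->T, B5->F; covers B1=T, B3=T, B3=F, B4=T, B5=F
union over the pool: B1=T, B1=F, B2=F, B3=T, B3=F, B4=T, B5=T, B5=F
uncovered (2 of 10): B2=T, B4=F

Answer: B2=T, B4=F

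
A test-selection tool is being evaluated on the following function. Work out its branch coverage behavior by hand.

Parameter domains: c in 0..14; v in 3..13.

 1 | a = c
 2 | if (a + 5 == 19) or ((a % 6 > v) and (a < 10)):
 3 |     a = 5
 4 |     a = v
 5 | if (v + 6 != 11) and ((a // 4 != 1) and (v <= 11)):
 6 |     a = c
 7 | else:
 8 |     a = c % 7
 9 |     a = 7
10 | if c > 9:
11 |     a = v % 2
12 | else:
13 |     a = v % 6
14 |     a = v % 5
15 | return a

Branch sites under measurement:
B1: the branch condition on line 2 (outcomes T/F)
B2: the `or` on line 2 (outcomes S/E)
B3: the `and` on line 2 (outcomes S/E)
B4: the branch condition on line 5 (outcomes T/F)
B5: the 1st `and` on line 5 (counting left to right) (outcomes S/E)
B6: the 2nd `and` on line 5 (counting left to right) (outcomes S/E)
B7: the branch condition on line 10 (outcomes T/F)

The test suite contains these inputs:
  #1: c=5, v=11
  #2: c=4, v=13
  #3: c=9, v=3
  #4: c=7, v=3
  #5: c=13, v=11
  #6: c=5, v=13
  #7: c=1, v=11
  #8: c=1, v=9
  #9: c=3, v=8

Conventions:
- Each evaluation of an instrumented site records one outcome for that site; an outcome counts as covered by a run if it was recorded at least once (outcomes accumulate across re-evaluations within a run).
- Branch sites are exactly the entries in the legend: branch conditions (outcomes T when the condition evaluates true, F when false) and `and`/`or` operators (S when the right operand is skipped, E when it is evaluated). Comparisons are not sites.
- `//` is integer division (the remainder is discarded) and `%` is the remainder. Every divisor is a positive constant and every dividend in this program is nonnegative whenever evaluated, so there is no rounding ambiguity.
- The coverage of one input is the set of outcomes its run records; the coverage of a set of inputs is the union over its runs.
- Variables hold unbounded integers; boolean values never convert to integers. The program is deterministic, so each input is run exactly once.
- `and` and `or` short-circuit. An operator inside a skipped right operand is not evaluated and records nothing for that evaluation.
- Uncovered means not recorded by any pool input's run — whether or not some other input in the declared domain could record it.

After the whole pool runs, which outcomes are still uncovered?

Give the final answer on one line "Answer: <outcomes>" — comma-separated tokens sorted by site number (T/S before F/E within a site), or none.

test 1 (c=5, v=11) fires B2->E, B3->S, B1->F, B5->E, B6->S, B4->F, B7->F; hits B1=F, B2=E, B3=S, B4=F, B5=E, B6=S, B7=F
test 2 (c=4, v=13) fires B2->E, B3->S, B1->F, B5->E, B6->S, B4->F, B7->F; hits B1=F, B2=E, B3=S, B4=F, B5=E, B6=S, B7=F
test 3 (c=9, v=3) fires B2->E, B3->S, B1->F, B5->E, B6->E, B4->T, B7->F; hits B1=F, B2=E, B3=S, B4=T, B5=E, B6=E, B7=F
test 4 (c=7, v=3) fires B2->E, B3->S, B1->F, B5->E, B6->S, B4->F, B7->F; hits B1=F, B2=E, B3=S, B4=F, B5=E, B6=S, B7=F
test 5 (c=13, v=11) fires B2->E, B3->S, B1->F, B5->E, B6->E, B4->T, B7->T; hits B1=F, B2=E, B3=S, B4=T, B5=E, B6=E, B7=T
test 6 (c=5, v=13) fires B2->E, B3->S, B1->F, B5->E, B6->S, B4->F, B7->F; hits B1=F, B2=E, B3=S, B4=F, B5=E, B6=S, B7=F
test 7 (c=1, v=11) fires B2->E, B3->S, B1->F, B5->E, B6->E, B4->T, B7->F; hits B1=F, B2=E, B3=S, B4=T, B5=E, B6=E, B7=F
test 8 (c=1, v=9) fires B2->E, B3->S, B1->F, B5->E, B6->E, B4->T, B7->F; hits B1=F, B2=E, B3=S, B4=T, B5=E, B6=E, B7=F
test 9 (c=3, v=8) fires B2->E, B3->S, B1->F, B5->E, B6->E, B4->T, B7->F; hits B1=F, B2=E, B3=S, B4=T, B5=E, B6=E, B7=F
union over the pool: B1=F, B2=E, B3=S, B4=T, B4=F, B5=E, B6=S, B6=E, B7=T, B7=F
uncovered (4 of 14): B1=T, B2=S, B3=E, B5=S

Answer: B1=T, B2=S, B3=E, B5=S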